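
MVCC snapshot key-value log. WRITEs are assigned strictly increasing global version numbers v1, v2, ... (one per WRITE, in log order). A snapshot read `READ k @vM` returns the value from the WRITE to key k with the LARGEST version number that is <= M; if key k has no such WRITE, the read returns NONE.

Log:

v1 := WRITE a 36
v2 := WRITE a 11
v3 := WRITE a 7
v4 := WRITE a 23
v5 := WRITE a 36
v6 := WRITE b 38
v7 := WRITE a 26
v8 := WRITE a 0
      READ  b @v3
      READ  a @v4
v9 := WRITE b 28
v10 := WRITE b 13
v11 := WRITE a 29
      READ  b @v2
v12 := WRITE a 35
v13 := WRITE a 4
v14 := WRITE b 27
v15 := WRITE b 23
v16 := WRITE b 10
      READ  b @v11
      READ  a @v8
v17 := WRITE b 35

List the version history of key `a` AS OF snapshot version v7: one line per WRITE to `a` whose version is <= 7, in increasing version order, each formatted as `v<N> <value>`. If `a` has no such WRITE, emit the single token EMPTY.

Scan writes for key=a with version <= 7:
  v1 WRITE a 36 -> keep
  v2 WRITE a 11 -> keep
  v3 WRITE a 7 -> keep
  v4 WRITE a 23 -> keep
  v5 WRITE a 36 -> keep
  v6 WRITE b 38 -> skip
  v7 WRITE a 26 -> keep
  v8 WRITE a 0 -> drop (> snap)
  v9 WRITE b 28 -> skip
  v10 WRITE b 13 -> skip
  v11 WRITE a 29 -> drop (> snap)
  v12 WRITE a 35 -> drop (> snap)
  v13 WRITE a 4 -> drop (> snap)
  v14 WRITE b 27 -> skip
  v15 WRITE b 23 -> skip
  v16 WRITE b 10 -> skip
  v17 WRITE b 35 -> skip
Collected: [(1, 36), (2, 11), (3, 7), (4, 23), (5, 36), (7, 26)]

Answer: v1 36
v2 11
v3 7
v4 23
v5 36
v7 26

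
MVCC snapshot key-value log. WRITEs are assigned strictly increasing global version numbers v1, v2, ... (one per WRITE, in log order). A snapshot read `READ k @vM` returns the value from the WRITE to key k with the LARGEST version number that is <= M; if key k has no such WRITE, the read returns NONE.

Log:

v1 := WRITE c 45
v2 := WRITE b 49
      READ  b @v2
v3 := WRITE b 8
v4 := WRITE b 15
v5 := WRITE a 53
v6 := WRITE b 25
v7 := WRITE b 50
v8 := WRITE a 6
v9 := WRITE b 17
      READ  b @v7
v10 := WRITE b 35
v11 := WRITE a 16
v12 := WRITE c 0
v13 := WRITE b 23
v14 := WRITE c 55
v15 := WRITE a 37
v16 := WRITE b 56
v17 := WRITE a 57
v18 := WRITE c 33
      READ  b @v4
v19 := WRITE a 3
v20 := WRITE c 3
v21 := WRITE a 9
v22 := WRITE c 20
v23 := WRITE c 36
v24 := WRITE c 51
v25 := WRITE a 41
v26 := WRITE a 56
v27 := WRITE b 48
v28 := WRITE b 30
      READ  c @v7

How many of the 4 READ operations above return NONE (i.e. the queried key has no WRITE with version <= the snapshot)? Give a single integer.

Answer: 0

Derivation:
v1: WRITE c=45  (c history now [(1, 45)])
v2: WRITE b=49  (b history now [(2, 49)])
READ b @v2: history=[(2, 49)] -> pick v2 -> 49
v3: WRITE b=8  (b history now [(2, 49), (3, 8)])
v4: WRITE b=15  (b history now [(2, 49), (3, 8), (4, 15)])
v5: WRITE a=53  (a history now [(5, 53)])
v6: WRITE b=25  (b history now [(2, 49), (3, 8), (4, 15), (6, 25)])
v7: WRITE b=50  (b history now [(2, 49), (3, 8), (4, 15), (6, 25), (7, 50)])
v8: WRITE a=6  (a history now [(5, 53), (8, 6)])
v9: WRITE b=17  (b history now [(2, 49), (3, 8), (4, 15), (6, 25), (7, 50), (9, 17)])
READ b @v7: history=[(2, 49), (3, 8), (4, 15), (6, 25), (7, 50), (9, 17)] -> pick v7 -> 50
v10: WRITE b=35  (b history now [(2, 49), (3, 8), (4, 15), (6, 25), (7, 50), (9, 17), (10, 35)])
v11: WRITE a=16  (a history now [(5, 53), (8, 6), (11, 16)])
v12: WRITE c=0  (c history now [(1, 45), (12, 0)])
v13: WRITE b=23  (b history now [(2, 49), (3, 8), (4, 15), (6, 25), (7, 50), (9, 17), (10, 35), (13, 23)])
v14: WRITE c=55  (c history now [(1, 45), (12, 0), (14, 55)])
v15: WRITE a=37  (a history now [(5, 53), (8, 6), (11, 16), (15, 37)])
v16: WRITE b=56  (b history now [(2, 49), (3, 8), (4, 15), (6, 25), (7, 50), (9, 17), (10, 35), (13, 23), (16, 56)])
v17: WRITE a=57  (a history now [(5, 53), (8, 6), (11, 16), (15, 37), (17, 57)])
v18: WRITE c=33  (c history now [(1, 45), (12, 0), (14, 55), (18, 33)])
READ b @v4: history=[(2, 49), (3, 8), (4, 15), (6, 25), (7, 50), (9, 17), (10, 35), (13, 23), (16, 56)] -> pick v4 -> 15
v19: WRITE a=3  (a history now [(5, 53), (8, 6), (11, 16), (15, 37), (17, 57), (19, 3)])
v20: WRITE c=3  (c history now [(1, 45), (12, 0), (14, 55), (18, 33), (20, 3)])
v21: WRITE a=9  (a history now [(5, 53), (8, 6), (11, 16), (15, 37), (17, 57), (19, 3), (21, 9)])
v22: WRITE c=20  (c history now [(1, 45), (12, 0), (14, 55), (18, 33), (20, 3), (22, 20)])
v23: WRITE c=36  (c history now [(1, 45), (12, 0), (14, 55), (18, 33), (20, 3), (22, 20), (23, 36)])
v24: WRITE c=51  (c history now [(1, 45), (12, 0), (14, 55), (18, 33), (20, 3), (22, 20), (23, 36), (24, 51)])
v25: WRITE a=41  (a history now [(5, 53), (8, 6), (11, 16), (15, 37), (17, 57), (19, 3), (21, 9), (25, 41)])
v26: WRITE a=56  (a history now [(5, 53), (8, 6), (11, 16), (15, 37), (17, 57), (19, 3), (21, 9), (25, 41), (26, 56)])
v27: WRITE b=48  (b history now [(2, 49), (3, 8), (4, 15), (6, 25), (7, 50), (9, 17), (10, 35), (13, 23), (16, 56), (27, 48)])
v28: WRITE b=30  (b history now [(2, 49), (3, 8), (4, 15), (6, 25), (7, 50), (9, 17), (10, 35), (13, 23), (16, 56), (27, 48), (28, 30)])
READ c @v7: history=[(1, 45), (12, 0), (14, 55), (18, 33), (20, 3), (22, 20), (23, 36), (24, 51)] -> pick v1 -> 45
Read results in order: ['49', '50', '15', '45']
NONE count = 0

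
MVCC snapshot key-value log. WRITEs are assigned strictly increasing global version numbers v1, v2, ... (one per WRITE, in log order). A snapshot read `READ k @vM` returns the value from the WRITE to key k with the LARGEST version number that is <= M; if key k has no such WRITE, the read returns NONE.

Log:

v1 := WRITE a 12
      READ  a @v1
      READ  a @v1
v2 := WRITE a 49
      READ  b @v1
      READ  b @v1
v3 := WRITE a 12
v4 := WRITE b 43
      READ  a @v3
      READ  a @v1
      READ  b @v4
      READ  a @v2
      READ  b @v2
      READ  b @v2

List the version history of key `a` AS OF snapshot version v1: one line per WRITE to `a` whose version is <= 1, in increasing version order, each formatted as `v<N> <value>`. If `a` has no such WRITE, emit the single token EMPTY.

Answer: v1 12

Derivation:
Scan writes for key=a with version <= 1:
  v1 WRITE a 12 -> keep
  v2 WRITE a 49 -> drop (> snap)
  v3 WRITE a 12 -> drop (> snap)
  v4 WRITE b 43 -> skip
Collected: [(1, 12)]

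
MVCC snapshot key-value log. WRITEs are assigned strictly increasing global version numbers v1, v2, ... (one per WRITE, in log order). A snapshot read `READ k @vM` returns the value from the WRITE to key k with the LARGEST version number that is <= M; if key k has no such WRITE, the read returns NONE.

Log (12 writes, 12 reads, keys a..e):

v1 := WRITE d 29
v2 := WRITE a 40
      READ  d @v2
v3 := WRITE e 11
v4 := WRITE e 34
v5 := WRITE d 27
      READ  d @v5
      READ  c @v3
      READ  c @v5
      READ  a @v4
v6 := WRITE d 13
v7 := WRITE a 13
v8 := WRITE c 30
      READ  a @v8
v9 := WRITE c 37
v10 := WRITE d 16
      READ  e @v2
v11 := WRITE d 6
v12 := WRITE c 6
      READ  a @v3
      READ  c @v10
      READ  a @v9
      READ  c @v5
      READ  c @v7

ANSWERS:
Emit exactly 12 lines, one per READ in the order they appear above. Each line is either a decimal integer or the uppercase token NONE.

Answer: 29
27
NONE
NONE
40
13
NONE
40
37
13
NONE
NONE

Derivation:
v1: WRITE d=29  (d history now [(1, 29)])
v2: WRITE a=40  (a history now [(2, 40)])
READ d @v2: history=[(1, 29)] -> pick v1 -> 29
v3: WRITE e=11  (e history now [(3, 11)])
v4: WRITE e=34  (e history now [(3, 11), (4, 34)])
v5: WRITE d=27  (d history now [(1, 29), (5, 27)])
READ d @v5: history=[(1, 29), (5, 27)] -> pick v5 -> 27
READ c @v3: history=[] -> no version <= 3 -> NONE
READ c @v5: history=[] -> no version <= 5 -> NONE
READ a @v4: history=[(2, 40)] -> pick v2 -> 40
v6: WRITE d=13  (d history now [(1, 29), (5, 27), (6, 13)])
v7: WRITE a=13  (a history now [(2, 40), (7, 13)])
v8: WRITE c=30  (c history now [(8, 30)])
READ a @v8: history=[(2, 40), (7, 13)] -> pick v7 -> 13
v9: WRITE c=37  (c history now [(8, 30), (9, 37)])
v10: WRITE d=16  (d history now [(1, 29), (5, 27), (6, 13), (10, 16)])
READ e @v2: history=[(3, 11), (4, 34)] -> no version <= 2 -> NONE
v11: WRITE d=6  (d history now [(1, 29), (5, 27), (6, 13), (10, 16), (11, 6)])
v12: WRITE c=6  (c history now [(8, 30), (9, 37), (12, 6)])
READ a @v3: history=[(2, 40), (7, 13)] -> pick v2 -> 40
READ c @v10: history=[(8, 30), (9, 37), (12, 6)] -> pick v9 -> 37
READ a @v9: history=[(2, 40), (7, 13)] -> pick v7 -> 13
READ c @v5: history=[(8, 30), (9, 37), (12, 6)] -> no version <= 5 -> NONE
READ c @v7: history=[(8, 30), (9, 37), (12, 6)] -> no version <= 7 -> NONE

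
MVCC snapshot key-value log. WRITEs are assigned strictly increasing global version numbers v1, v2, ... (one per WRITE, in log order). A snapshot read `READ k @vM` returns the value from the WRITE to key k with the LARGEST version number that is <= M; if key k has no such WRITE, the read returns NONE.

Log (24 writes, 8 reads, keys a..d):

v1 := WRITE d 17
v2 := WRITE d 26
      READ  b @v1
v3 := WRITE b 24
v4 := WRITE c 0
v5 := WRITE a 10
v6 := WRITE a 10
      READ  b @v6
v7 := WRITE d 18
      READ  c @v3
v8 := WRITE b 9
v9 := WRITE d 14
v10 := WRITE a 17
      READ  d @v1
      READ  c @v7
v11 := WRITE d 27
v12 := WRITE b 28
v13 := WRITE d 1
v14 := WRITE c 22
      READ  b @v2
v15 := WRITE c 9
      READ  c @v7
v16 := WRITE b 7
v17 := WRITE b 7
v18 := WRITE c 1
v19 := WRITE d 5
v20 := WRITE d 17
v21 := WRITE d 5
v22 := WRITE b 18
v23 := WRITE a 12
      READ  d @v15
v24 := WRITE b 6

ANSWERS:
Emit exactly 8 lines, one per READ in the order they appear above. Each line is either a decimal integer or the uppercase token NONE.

Answer: NONE
24
NONE
17
0
NONE
0
1

Derivation:
v1: WRITE d=17  (d history now [(1, 17)])
v2: WRITE d=26  (d history now [(1, 17), (2, 26)])
READ b @v1: history=[] -> no version <= 1 -> NONE
v3: WRITE b=24  (b history now [(3, 24)])
v4: WRITE c=0  (c history now [(4, 0)])
v5: WRITE a=10  (a history now [(5, 10)])
v6: WRITE a=10  (a history now [(5, 10), (6, 10)])
READ b @v6: history=[(3, 24)] -> pick v3 -> 24
v7: WRITE d=18  (d history now [(1, 17), (2, 26), (7, 18)])
READ c @v3: history=[(4, 0)] -> no version <= 3 -> NONE
v8: WRITE b=9  (b history now [(3, 24), (8, 9)])
v9: WRITE d=14  (d history now [(1, 17), (2, 26), (7, 18), (9, 14)])
v10: WRITE a=17  (a history now [(5, 10), (6, 10), (10, 17)])
READ d @v1: history=[(1, 17), (2, 26), (7, 18), (9, 14)] -> pick v1 -> 17
READ c @v7: history=[(4, 0)] -> pick v4 -> 0
v11: WRITE d=27  (d history now [(1, 17), (2, 26), (7, 18), (9, 14), (11, 27)])
v12: WRITE b=28  (b history now [(3, 24), (8, 9), (12, 28)])
v13: WRITE d=1  (d history now [(1, 17), (2, 26), (7, 18), (9, 14), (11, 27), (13, 1)])
v14: WRITE c=22  (c history now [(4, 0), (14, 22)])
READ b @v2: history=[(3, 24), (8, 9), (12, 28)] -> no version <= 2 -> NONE
v15: WRITE c=9  (c history now [(4, 0), (14, 22), (15, 9)])
READ c @v7: history=[(4, 0), (14, 22), (15, 9)] -> pick v4 -> 0
v16: WRITE b=7  (b history now [(3, 24), (8, 9), (12, 28), (16, 7)])
v17: WRITE b=7  (b history now [(3, 24), (8, 9), (12, 28), (16, 7), (17, 7)])
v18: WRITE c=1  (c history now [(4, 0), (14, 22), (15, 9), (18, 1)])
v19: WRITE d=5  (d history now [(1, 17), (2, 26), (7, 18), (9, 14), (11, 27), (13, 1), (19, 5)])
v20: WRITE d=17  (d history now [(1, 17), (2, 26), (7, 18), (9, 14), (11, 27), (13, 1), (19, 5), (20, 17)])
v21: WRITE d=5  (d history now [(1, 17), (2, 26), (7, 18), (9, 14), (11, 27), (13, 1), (19, 5), (20, 17), (21, 5)])
v22: WRITE b=18  (b history now [(3, 24), (8, 9), (12, 28), (16, 7), (17, 7), (22, 18)])
v23: WRITE a=12  (a history now [(5, 10), (6, 10), (10, 17), (23, 12)])
READ d @v15: history=[(1, 17), (2, 26), (7, 18), (9, 14), (11, 27), (13, 1), (19, 5), (20, 17), (21, 5)] -> pick v13 -> 1
v24: WRITE b=6  (b history now [(3, 24), (8, 9), (12, 28), (16, 7), (17, 7), (22, 18), (24, 6)])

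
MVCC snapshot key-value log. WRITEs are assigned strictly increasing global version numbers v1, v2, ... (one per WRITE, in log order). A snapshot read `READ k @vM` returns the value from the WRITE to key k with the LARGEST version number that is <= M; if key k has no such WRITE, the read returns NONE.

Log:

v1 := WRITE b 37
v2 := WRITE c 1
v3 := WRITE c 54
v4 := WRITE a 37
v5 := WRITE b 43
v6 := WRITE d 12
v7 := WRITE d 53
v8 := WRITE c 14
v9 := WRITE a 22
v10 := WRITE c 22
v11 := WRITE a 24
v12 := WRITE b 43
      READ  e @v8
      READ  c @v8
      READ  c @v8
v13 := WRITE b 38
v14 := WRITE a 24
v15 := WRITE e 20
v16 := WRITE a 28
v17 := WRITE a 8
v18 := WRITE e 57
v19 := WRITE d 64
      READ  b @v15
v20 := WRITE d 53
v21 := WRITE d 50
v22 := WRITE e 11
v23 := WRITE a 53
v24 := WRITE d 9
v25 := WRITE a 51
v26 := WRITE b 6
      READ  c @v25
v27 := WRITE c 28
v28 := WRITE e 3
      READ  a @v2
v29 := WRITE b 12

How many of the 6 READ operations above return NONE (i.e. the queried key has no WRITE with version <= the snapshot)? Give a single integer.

Answer: 2

Derivation:
v1: WRITE b=37  (b history now [(1, 37)])
v2: WRITE c=1  (c history now [(2, 1)])
v3: WRITE c=54  (c history now [(2, 1), (3, 54)])
v4: WRITE a=37  (a history now [(4, 37)])
v5: WRITE b=43  (b history now [(1, 37), (5, 43)])
v6: WRITE d=12  (d history now [(6, 12)])
v7: WRITE d=53  (d history now [(6, 12), (7, 53)])
v8: WRITE c=14  (c history now [(2, 1), (3, 54), (8, 14)])
v9: WRITE a=22  (a history now [(4, 37), (9, 22)])
v10: WRITE c=22  (c history now [(2, 1), (3, 54), (8, 14), (10, 22)])
v11: WRITE a=24  (a history now [(4, 37), (9, 22), (11, 24)])
v12: WRITE b=43  (b history now [(1, 37), (5, 43), (12, 43)])
READ e @v8: history=[] -> no version <= 8 -> NONE
READ c @v8: history=[(2, 1), (3, 54), (8, 14), (10, 22)] -> pick v8 -> 14
READ c @v8: history=[(2, 1), (3, 54), (8, 14), (10, 22)] -> pick v8 -> 14
v13: WRITE b=38  (b history now [(1, 37), (5, 43), (12, 43), (13, 38)])
v14: WRITE a=24  (a history now [(4, 37), (9, 22), (11, 24), (14, 24)])
v15: WRITE e=20  (e history now [(15, 20)])
v16: WRITE a=28  (a history now [(4, 37), (9, 22), (11, 24), (14, 24), (16, 28)])
v17: WRITE a=8  (a history now [(4, 37), (9, 22), (11, 24), (14, 24), (16, 28), (17, 8)])
v18: WRITE e=57  (e history now [(15, 20), (18, 57)])
v19: WRITE d=64  (d history now [(6, 12), (7, 53), (19, 64)])
READ b @v15: history=[(1, 37), (5, 43), (12, 43), (13, 38)] -> pick v13 -> 38
v20: WRITE d=53  (d history now [(6, 12), (7, 53), (19, 64), (20, 53)])
v21: WRITE d=50  (d history now [(6, 12), (7, 53), (19, 64), (20, 53), (21, 50)])
v22: WRITE e=11  (e history now [(15, 20), (18, 57), (22, 11)])
v23: WRITE a=53  (a history now [(4, 37), (9, 22), (11, 24), (14, 24), (16, 28), (17, 8), (23, 53)])
v24: WRITE d=9  (d history now [(6, 12), (7, 53), (19, 64), (20, 53), (21, 50), (24, 9)])
v25: WRITE a=51  (a history now [(4, 37), (9, 22), (11, 24), (14, 24), (16, 28), (17, 8), (23, 53), (25, 51)])
v26: WRITE b=6  (b history now [(1, 37), (5, 43), (12, 43), (13, 38), (26, 6)])
READ c @v25: history=[(2, 1), (3, 54), (8, 14), (10, 22)] -> pick v10 -> 22
v27: WRITE c=28  (c history now [(2, 1), (3, 54), (8, 14), (10, 22), (27, 28)])
v28: WRITE e=3  (e history now [(15, 20), (18, 57), (22, 11), (28, 3)])
READ a @v2: history=[(4, 37), (9, 22), (11, 24), (14, 24), (16, 28), (17, 8), (23, 53), (25, 51)] -> no version <= 2 -> NONE
v29: WRITE b=12  (b history now [(1, 37), (5, 43), (12, 43), (13, 38), (26, 6), (29, 12)])
Read results in order: ['NONE', '14', '14', '38', '22', 'NONE']
NONE count = 2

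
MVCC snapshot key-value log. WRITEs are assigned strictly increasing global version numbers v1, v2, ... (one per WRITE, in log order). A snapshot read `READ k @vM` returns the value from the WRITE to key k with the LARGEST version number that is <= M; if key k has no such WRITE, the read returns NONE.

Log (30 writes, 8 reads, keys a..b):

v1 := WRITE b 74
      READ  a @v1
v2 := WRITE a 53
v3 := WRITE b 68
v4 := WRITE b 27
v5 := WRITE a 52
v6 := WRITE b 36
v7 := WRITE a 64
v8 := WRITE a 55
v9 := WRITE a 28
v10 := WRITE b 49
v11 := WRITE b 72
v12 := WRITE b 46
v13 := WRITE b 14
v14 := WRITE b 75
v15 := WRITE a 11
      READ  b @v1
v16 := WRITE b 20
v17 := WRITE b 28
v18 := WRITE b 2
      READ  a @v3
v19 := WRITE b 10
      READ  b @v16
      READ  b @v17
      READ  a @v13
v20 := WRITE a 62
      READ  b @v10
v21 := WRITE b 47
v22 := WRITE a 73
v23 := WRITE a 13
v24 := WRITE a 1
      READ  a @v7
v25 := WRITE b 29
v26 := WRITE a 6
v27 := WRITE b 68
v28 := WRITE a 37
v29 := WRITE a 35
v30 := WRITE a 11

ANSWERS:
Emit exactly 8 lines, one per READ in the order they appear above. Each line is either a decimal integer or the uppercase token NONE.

Answer: NONE
74
53
20
28
28
49
64

Derivation:
v1: WRITE b=74  (b history now [(1, 74)])
READ a @v1: history=[] -> no version <= 1 -> NONE
v2: WRITE a=53  (a history now [(2, 53)])
v3: WRITE b=68  (b history now [(1, 74), (3, 68)])
v4: WRITE b=27  (b history now [(1, 74), (3, 68), (4, 27)])
v5: WRITE a=52  (a history now [(2, 53), (5, 52)])
v6: WRITE b=36  (b history now [(1, 74), (3, 68), (4, 27), (6, 36)])
v7: WRITE a=64  (a history now [(2, 53), (5, 52), (7, 64)])
v8: WRITE a=55  (a history now [(2, 53), (5, 52), (7, 64), (8, 55)])
v9: WRITE a=28  (a history now [(2, 53), (5, 52), (7, 64), (8, 55), (9, 28)])
v10: WRITE b=49  (b history now [(1, 74), (3, 68), (4, 27), (6, 36), (10, 49)])
v11: WRITE b=72  (b history now [(1, 74), (3, 68), (4, 27), (6, 36), (10, 49), (11, 72)])
v12: WRITE b=46  (b history now [(1, 74), (3, 68), (4, 27), (6, 36), (10, 49), (11, 72), (12, 46)])
v13: WRITE b=14  (b history now [(1, 74), (3, 68), (4, 27), (6, 36), (10, 49), (11, 72), (12, 46), (13, 14)])
v14: WRITE b=75  (b history now [(1, 74), (3, 68), (4, 27), (6, 36), (10, 49), (11, 72), (12, 46), (13, 14), (14, 75)])
v15: WRITE a=11  (a history now [(2, 53), (5, 52), (7, 64), (8, 55), (9, 28), (15, 11)])
READ b @v1: history=[(1, 74), (3, 68), (4, 27), (6, 36), (10, 49), (11, 72), (12, 46), (13, 14), (14, 75)] -> pick v1 -> 74
v16: WRITE b=20  (b history now [(1, 74), (3, 68), (4, 27), (6, 36), (10, 49), (11, 72), (12, 46), (13, 14), (14, 75), (16, 20)])
v17: WRITE b=28  (b history now [(1, 74), (3, 68), (4, 27), (6, 36), (10, 49), (11, 72), (12, 46), (13, 14), (14, 75), (16, 20), (17, 28)])
v18: WRITE b=2  (b history now [(1, 74), (3, 68), (4, 27), (6, 36), (10, 49), (11, 72), (12, 46), (13, 14), (14, 75), (16, 20), (17, 28), (18, 2)])
READ a @v3: history=[(2, 53), (5, 52), (7, 64), (8, 55), (9, 28), (15, 11)] -> pick v2 -> 53
v19: WRITE b=10  (b history now [(1, 74), (3, 68), (4, 27), (6, 36), (10, 49), (11, 72), (12, 46), (13, 14), (14, 75), (16, 20), (17, 28), (18, 2), (19, 10)])
READ b @v16: history=[(1, 74), (3, 68), (4, 27), (6, 36), (10, 49), (11, 72), (12, 46), (13, 14), (14, 75), (16, 20), (17, 28), (18, 2), (19, 10)] -> pick v16 -> 20
READ b @v17: history=[(1, 74), (3, 68), (4, 27), (6, 36), (10, 49), (11, 72), (12, 46), (13, 14), (14, 75), (16, 20), (17, 28), (18, 2), (19, 10)] -> pick v17 -> 28
READ a @v13: history=[(2, 53), (5, 52), (7, 64), (8, 55), (9, 28), (15, 11)] -> pick v9 -> 28
v20: WRITE a=62  (a history now [(2, 53), (5, 52), (7, 64), (8, 55), (9, 28), (15, 11), (20, 62)])
READ b @v10: history=[(1, 74), (3, 68), (4, 27), (6, 36), (10, 49), (11, 72), (12, 46), (13, 14), (14, 75), (16, 20), (17, 28), (18, 2), (19, 10)] -> pick v10 -> 49
v21: WRITE b=47  (b history now [(1, 74), (3, 68), (4, 27), (6, 36), (10, 49), (11, 72), (12, 46), (13, 14), (14, 75), (16, 20), (17, 28), (18, 2), (19, 10), (21, 47)])
v22: WRITE a=73  (a history now [(2, 53), (5, 52), (7, 64), (8, 55), (9, 28), (15, 11), (20, 62), (22, 73)])
v23: WRITE a=13  (a history now [(2, 53), (5, 52), (7, 64), (8, 55), (9, 28), (15, 11), (20, 62), (22, 73), (23, 13)])
v24: WRITE a=1  (a history now [(2, 53), (5, 52), (7, 64), (8, 55), (9, 28), (15, 11), (20, 62), (22, 73), (23, 13), (24, 1)])
READ a @v7: history=[(2, 53), (5, 52), (7, 64), (8, 55), (9, 28), (15, 11), (20, 62), (22, 73), (23, 13), (24, 1)] -> pick v7 -> 64
v25: WRITE b=29  (b history now [(1, 74), (3, 68), (4, 27), (6, 36), (10, 49), (11, 72), (12, 46), (13, 14), (14, 75), (16, 20), (17, 28), (18, 2), (19, 10), (21, 47), (25, 29)])
v26: WRITE a=6  (a history now [(2, 53), (5, 52), (7, 64), (8, 55), (9, 28), (15, 11), (20, 62), (22, 73), (23, 13), (24, 1), (26, 6)])
v27: WRITE b=68  (b history now [(1, 74), (3, 68), (4, 27), (6, 36), (10, 49), (11, 72), (12, 46), (13, 14), (14, 75), (16, 20), (17, 28), (18, 2), (19, 10), (21, 47), (25, 29), (27, 68)])
v28: WRITE a=37  (a history now [(2, 53), (5, 52), (7, 64), (8, 55), (9, 28), (15, 11), (20, 62), (22, 73), (23, 13), (24, 1), (26, 6), (28, 37)])
v29: WRITE a=35  (a history now [(2, 53), (5, 52), (7, 64), (8, 55), (9, 28), (15, 11), (20, 62), (22, 73), (23, 13), (24, 1), (26, 6), (28, 37), (29, 35)])
v30: WRITE a=11  (a history now [(2, 53), (5, 52), (7, 64), (8, 55), (9, 28), (15, 11), (20, 62), (22, 73), (23, 13), (24, 1), (26, 6), (28, 37), (29, 35), (30, 11)])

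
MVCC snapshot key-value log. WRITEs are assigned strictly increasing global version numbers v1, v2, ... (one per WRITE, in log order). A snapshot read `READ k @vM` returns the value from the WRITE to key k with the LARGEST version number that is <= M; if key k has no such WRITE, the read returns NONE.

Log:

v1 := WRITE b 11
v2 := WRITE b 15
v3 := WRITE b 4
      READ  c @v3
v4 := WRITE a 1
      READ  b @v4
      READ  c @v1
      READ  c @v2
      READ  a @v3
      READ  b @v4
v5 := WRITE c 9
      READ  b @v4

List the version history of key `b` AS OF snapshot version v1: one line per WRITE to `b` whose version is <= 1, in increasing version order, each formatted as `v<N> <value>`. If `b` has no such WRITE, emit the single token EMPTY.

Scan writes for key=b with version <= 1:
  v1 WRITE b 11 -> keep
  v2 WRITE b 15 -> drop (> snap)
  v3 WRITE b 4 -> drop (> snap)
  v4 WRITE a 1 -> skip
  v5 WRITE c 9 -> skip
Collected: [(1, 11)]

Answer: v1 11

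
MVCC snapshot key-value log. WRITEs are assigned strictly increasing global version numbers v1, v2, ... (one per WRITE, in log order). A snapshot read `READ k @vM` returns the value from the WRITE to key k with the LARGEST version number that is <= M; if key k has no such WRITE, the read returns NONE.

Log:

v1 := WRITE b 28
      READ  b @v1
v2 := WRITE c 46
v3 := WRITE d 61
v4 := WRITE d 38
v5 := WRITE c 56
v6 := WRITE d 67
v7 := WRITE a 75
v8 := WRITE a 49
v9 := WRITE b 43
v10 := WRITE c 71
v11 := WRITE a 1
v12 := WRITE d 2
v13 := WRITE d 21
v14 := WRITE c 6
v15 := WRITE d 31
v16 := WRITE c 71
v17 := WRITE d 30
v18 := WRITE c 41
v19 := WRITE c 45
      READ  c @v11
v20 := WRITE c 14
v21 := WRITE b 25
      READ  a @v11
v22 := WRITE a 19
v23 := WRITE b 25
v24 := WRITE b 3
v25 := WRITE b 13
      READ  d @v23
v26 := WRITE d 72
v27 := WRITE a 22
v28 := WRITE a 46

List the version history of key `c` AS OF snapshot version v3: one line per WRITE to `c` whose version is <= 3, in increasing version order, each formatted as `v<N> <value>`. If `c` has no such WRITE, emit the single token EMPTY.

Answer: v2 46

Derivation:
Scan writes for key=c with version <= 3:
  v1 WRITE b 28 -> skip
  v2 WRITE c 46 -> keep
  v3 WRITE d 61 -> skip
  v4 WRITE d 38 -> skip
  v5 WRITE c 56 -> drop (> snap)
  v6 WRITE d 67 -> skip
  v7 WRITE a 75 -> skip
  v8 WRITE a 49 -> skip
  v9 WRITE b 43 -> skip
  v10 WRITE c 71 -> drop (> snap)
  v11 WRITE a 1 -> skip
  v12 WRITE d 2 -> skip
  v13 WRITE d 21 -> skip
  v14 WRITE c 6 -> drop (> snap)
  v15 WRITE d 31 -> skip
  v16 WRITE c 71 -> drop (> snap)
  v17 WRITE d 30 -> skip
  v18 WRITE c 41 -> drop (> snap)
  v19 WRITE c 45 -> drop (> snap)
  v20 WRITE c 14 -> drop (> snap)
  v21 WRITE b 25 -> skip
  v22 WRITE a 19 -> skip
  v23 WRITE b 25 -> skip
  v24 WRITE b 3 -> skip
  v25 WRITE b 13 -> skip
  v26 WRITE d 72 -> skip
  v27 WRITE a 22 -> skip
  v28 WRITE a 46 -> skip
Collected: [(2, 46)]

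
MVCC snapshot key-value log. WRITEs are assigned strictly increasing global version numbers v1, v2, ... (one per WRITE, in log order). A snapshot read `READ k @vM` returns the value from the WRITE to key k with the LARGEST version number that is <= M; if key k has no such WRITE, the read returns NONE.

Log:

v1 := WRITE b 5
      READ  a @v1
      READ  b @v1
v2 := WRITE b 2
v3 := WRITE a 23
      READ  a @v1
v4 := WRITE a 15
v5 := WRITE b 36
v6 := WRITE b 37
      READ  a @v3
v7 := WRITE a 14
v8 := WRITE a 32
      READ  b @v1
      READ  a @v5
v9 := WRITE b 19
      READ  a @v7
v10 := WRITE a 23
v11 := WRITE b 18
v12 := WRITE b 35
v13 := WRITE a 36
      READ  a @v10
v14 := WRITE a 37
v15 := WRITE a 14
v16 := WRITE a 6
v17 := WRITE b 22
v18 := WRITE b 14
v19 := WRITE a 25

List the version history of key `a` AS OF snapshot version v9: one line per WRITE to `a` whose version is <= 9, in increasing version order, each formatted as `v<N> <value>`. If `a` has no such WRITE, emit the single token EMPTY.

Answer: v3 23
v4 15
v7 14
v8 32

Derivation:
Scan writes for key=a with version <= 9:
  v1 WRITE b 5 -> skip
  v2 WRITE b 2 -> skip
  v3 WRITE a 23 -> keep
  v4 WRITE a 15 -> keep
  v5 WRITE b 36 -> skip
  v6 WRITE b 37 -> skip
  v7 WRITE a 14 -> keep
  v8 WRITE a 32 -> keep
  v9 WRITE b 19 -> skip
  v10 WRITE a 23 -> drop (> snap)
  v11 WRITE b 18 -> skip
  v12 WRITE b 35 -> skip
  v13 WRITE a 36 -> drop (> snap)
  v14 WRITE a 37 -> drop (> snap)
  v15 WRITE a 14 -> drop (> snap)
  v16 WRITE a 6 -> drop (> snap)
  v17 WRITE b 22 -> skip
  v18 WRITE b 14 -> skip
  v19 WRITE a 25 -> drop (> snap)
Collected: [(3, 23), (4, 15), (7, 14), (8, 32)]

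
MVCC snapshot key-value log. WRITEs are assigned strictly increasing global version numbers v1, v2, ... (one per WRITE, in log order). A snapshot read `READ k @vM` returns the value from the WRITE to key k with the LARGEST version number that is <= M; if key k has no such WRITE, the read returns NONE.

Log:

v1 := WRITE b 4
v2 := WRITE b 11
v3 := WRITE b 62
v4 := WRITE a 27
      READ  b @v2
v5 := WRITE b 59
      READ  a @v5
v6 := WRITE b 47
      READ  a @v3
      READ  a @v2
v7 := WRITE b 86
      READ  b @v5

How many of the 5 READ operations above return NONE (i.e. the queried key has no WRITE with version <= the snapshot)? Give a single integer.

v1: WRITE b=4  (b history now [(1, 4)])
v2: WRITE b=11  (b history now [(1, 4), (2, 11)])
v3: WRITE b=62  (b history now [(1, 4), (2, 11), (3, 62)])
v4: WRITE a=27  (a history now [(4, 27)])
READ b @v2: history=[(1, 4), (2, 11), (3, 62)] -> pick v2 -> 11
v5: WRITE b=59  (b history now [(1, 4), (2, 11), (3, 62), (5, 59)])
READ a @v5: history=[(4, 27)] -> pick v4 -> 27
v6: WRITE b=47  (b history now [(1, 4), (2, 11), (3, 62), (5, 59), (6, 47)])
READ a @v3: history=[(4, 27)] -> no version <= 3 -> NONE
READ a @v2: history=[(4, 27)] -> no version <= 2 -> NONE
v7: WRITE b=86  (b history now [(1, 4), (2, 11), (3, 62), (5, 59), (6, 47), (7, 86)])
READ b @v5: history=[(1, 4), (2, 11), (3, 62), (5, 59), (6, 47), (7, 86)] -> pick v5 -> 59
Read results in order: ['11', '27', 'NONE', 'NONE', '59']
NONE count = 2

Answer: 2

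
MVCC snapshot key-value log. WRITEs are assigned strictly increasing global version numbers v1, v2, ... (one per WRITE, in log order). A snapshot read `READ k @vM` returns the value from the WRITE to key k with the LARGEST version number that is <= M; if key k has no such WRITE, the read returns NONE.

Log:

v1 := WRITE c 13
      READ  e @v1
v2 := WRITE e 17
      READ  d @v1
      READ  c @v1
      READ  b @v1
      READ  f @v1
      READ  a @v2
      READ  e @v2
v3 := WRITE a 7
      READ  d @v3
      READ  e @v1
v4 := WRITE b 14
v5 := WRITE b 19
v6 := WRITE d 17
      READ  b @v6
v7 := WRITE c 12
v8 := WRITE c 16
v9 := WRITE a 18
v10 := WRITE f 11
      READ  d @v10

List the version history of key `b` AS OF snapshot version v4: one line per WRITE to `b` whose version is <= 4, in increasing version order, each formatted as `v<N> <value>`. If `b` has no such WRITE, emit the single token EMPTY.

Scan writes for key=b with version <= 4:
  v1 WRITE c 13 -> skip
  v2 WRITE e 17 -> skip
  v3 WRITE a 7 -> skip
  v4 WRITE b 14 -> keep
  v5 WRITE b 19 -> drop (> snap)
  v6 WRITE d 17 -> skip
  v7 WRITE c 12 -> skip
  v8 WRITE c 16 -> skip
  v9 WRITE a 18 -> skip
  v10 WRITE f 11 -> skip
Collected: [(4, 14)]

Answer: v4 14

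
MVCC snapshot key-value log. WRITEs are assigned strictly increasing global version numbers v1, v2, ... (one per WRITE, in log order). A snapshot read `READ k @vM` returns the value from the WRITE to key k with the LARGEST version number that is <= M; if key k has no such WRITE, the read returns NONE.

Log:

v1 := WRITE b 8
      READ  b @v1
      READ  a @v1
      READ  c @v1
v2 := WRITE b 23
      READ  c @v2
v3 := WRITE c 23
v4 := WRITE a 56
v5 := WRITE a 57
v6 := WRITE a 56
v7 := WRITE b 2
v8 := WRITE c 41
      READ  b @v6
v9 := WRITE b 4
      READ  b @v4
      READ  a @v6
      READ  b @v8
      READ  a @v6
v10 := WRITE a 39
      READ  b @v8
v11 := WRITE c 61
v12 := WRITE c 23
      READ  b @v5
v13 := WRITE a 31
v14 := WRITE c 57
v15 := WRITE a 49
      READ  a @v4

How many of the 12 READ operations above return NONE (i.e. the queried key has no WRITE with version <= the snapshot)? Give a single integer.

Answer: 3

Derivation:
v1: WRITE b=8  (b history now [(1, 8)])
READ b @v1: history=[(1, 8)] -> pick v1 -> 8
READ a @v1: history=[] -> no version <= 1 -> NONE
READ c @v1: history=[] -> no version <= 1 -> NONE
v2: WRITE b=23  (b history now [(1, 8), (2, 23)])
READ c @v2: history=[] -> no version <= 2 -> NONE
v3: WRITE c=23  (c history now [(3, 23)])
v4: WRITE a=56  (a history now [(4, 56)])
v5: WRITE a=57  (a history now [(4, 56), (5, 57)])
v6: WRITE a=56  (a history now [(4, 56), (5, 57), (6, 56)])
v7: WRITE b=2  (b history now [(1, 8), (2, 23), (7, 2)])
v8: WRITE c=41  (c history now [(3, 23), (8, 41)])
READ b @v6: history=[(1, 8), (2, 23), (7, 2)] -> pick v2 -> 23
v9: WRITE b=4  (b history now [(1, 8), (2, 23), (7, 2), (9, 4)])
READ b @v4: history=[(1, 8), (2, 23), (7, 2), (9, 4)] -> pick v2 -> 23
READ a @v6: history=[(4, 56), (5, 57), (6, 56)] -> pick v6 -> 56
READ b @v8: history=[(1, 8), (2, 23), (7, 2), (9, 4)] -> pick v7 -> 2
READ a @v6: history=[(4, 56), (5, 57), (6, 56)] -> pick v6 -> 56
v10: WRITE a=39  (a history now [(4, 56), (5, 57), (6, 56), (10, 39)])
READ b @v8: history=[(1, 8), (2, 23), (7, 2), (9, 4)] -> pick v7 -> 2
v11: WRITE c=61  (c history now [(3, 23), (8, 41), (11, 61)])
v12: WRITE c=23  (c history now [(3, 23), (8, 41), (11, 61), (12, 23)])
READ b @v5: history=[(1, 8), (2, 23), (7, 2), (9, 4)] -> pick v2 -> 23
v13: WRITE a=31  (a history now [(4, 56), (5, 57), (6, 56), (10, 39), (13, 31)])
v14: WRITE c=57  (c history now [(3, 23), (8, 41), (11, 61), (12, 23), (14, 57)])
v15: WRITE a=49  (a history now [(4, 56), (5, 57), (6, 56), (10, 39), (13, 31), (15, 49)])
READ a @v4: history=[(4, 56), (5, 57), (6, 56), (10, 39), (13, 31), (15, 49)] -> pick v4 -> 56
Read results in order: ['8', 'NONE', 'NONE', 'NONE', '23', '23', '56', '2', '56', '2', '23', '56']
NONE count = 3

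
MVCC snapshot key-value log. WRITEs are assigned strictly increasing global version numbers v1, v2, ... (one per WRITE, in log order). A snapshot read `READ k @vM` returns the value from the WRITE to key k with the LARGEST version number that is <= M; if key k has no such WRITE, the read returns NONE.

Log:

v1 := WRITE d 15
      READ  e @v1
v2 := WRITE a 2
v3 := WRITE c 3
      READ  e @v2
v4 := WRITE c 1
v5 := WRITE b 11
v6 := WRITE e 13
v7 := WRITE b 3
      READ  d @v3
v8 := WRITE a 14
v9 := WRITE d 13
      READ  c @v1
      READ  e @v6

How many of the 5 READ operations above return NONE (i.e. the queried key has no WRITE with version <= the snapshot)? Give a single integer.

Answer: 3

Derivation:
v1: WRITE d=15  (d history now [(1, 15)])
READ e @v1: history=[] -> no version <= 1 -> NONE
v2: WRITE a=2  (a history now [(2, 2)])
v3: WRITE c=3  (c history now [(3, 3)])
READ e @v2: history=[] -> no version <= 2 -> NONE
v4: WRITE c=1  (c history now [(3, 3), (4, 1)])
v5: WRITE b=11  (b history now [(5, 11)])
v6: WRITE e=13  (e history now [(6, 13)])
v7: WRITE b=3  (b history now [(5, 11), (7, 3)])
READ d @v3: history=[(1, 15)] -> pick v1 -> 15
v8: WRITE a=14  (a history now [(2, 2), (8, 14)])
v9: WRITE d=13  (d history now [(1, 15), (9, 13)])
READ c @v1: history=[(3, 3), (4, 1)] -> no version <= 1 -> NONE
READ e @v6: history=[(6, 13)] -> pick v6 -> 13
Read results in order: ['NONE', 'NONE', '15', 'NONE', '13']
NONE count = 3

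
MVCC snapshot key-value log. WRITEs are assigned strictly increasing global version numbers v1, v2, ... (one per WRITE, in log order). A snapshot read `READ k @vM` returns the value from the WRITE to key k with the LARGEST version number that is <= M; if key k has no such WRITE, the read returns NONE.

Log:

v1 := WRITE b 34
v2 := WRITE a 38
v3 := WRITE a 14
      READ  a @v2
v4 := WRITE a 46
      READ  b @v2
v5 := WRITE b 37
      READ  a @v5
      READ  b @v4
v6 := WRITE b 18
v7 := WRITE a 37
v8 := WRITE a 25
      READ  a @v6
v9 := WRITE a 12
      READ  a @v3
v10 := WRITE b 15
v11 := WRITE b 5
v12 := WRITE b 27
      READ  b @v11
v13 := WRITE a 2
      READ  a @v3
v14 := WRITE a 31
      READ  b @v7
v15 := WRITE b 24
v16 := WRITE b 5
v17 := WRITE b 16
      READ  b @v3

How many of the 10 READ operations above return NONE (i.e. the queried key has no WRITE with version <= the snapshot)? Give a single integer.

v1: WRITE b=34  (b history now [(1, 34)])
v2: WRITE a=38  (a history now [(2, 38)])
v3: WRITE a=14  (a history now [(2, 38), (3, 14)])
READ a @v2: history=[(2, 38), (3, 14)] -> pick v2 -> 38
v4: WRITE a=46  (a history now [(2, 38), (3, 14), (4, 46)])
READ b @v2: history=[(1, 34)] -> pick v1 -> 34
v5: WRITE b=37  (b history now [(1, 34), (5, 37)])
READ a @v5: history=[(2, 38), (3, 14), (4, 46)] -> pick v4 -> 46
READ b @v4: history=[(1, 34), (5, 37)] -> pick v1 -> 34
v6: WRITE b=18  (b history now [(1, 34), (5, 37), (6, 18)])
v7: WRITE a=37  (a history now [(2, 38), (3, 14), (4, 46), (7, 37)])
v8: WRITE a=25  (a history now [(2, 38), (3, 14), (4, 46), (7, 37), (8, 25)])
READ a @v6: history=[(2, 38), (3, 14), (4, 46), (7, 37), (8, 25)] -> pick v4 -> 46
v9: WRITE a=12  (a history now [(2, 38), (3, 14), (4, 46), (7, 37), (8, 25), (9, 12)])
READ a @v3: history=[(2, 38), (3, 14), (4, 46), (7, 37), (8, 25), (9, 12)] -> pick v3 -> 14
v10: WRITE b=15  (b history now [(1, 34), (5, 37), (6, 18), (10, 15)])
v11: WRITE b=5  (b history now [(1, 34), (5, 37), (6, 18), (10, 15), (11, 5)])
v12: WRITE b=27  (b history now [(1, 34), (5, 37), (6, 18), (10, 15), (11, 5), (12, 27)])
READ b @v11: history=[(1, 34), (5, 37), (6, 18), (10, 15), (11, 5), (12, 27)] -> pick v11 -> 5
v13: WRITE a=2  (a history now [(2, 38), (3, 14), (4, 46), (7, 37), (8, 25), (9, 12), (13, 2)])
READ a @v3: history=[(2, 38), (3, 14), (4, 46), (7, 37), (8, 25), (9, 12), (13, 2)] -> pick v3 -> 14
v14: WRITE a=31  (a history now [(2, 38), (3, 14), (4, 46), (7, 37), (8, 25), (9, 12), (13, 2), (14, 31)])
READ b @v7: history=[(1, 34), (5, 37), (6, 18), (10, 15), (11, 5), (12, 27)] -> pick v6 -> 18
v15: WRITE b=24  (b history now [(1, 34), (5, 37), (6, 18), (10, 15), (11, 5), (12, 27), (15, 24)])
v16: WRITE b=5  (b history now [(1, 34), (5, 37), (6, 18), (10, 15), (11, 5), (12, 27), (15, 24), (16, 5)])
v17: WRITE b=16  (b history now [(1, 34), (5, 37), (6, 18), (10, 15), (11, 5), (12, 27), (15, 24), (16, 5), (17, 16)])
READ b @v3: history=[(1, 34), (5, 37), (6, 18), (10, 15), (11, 5), (12, 27), (15, 24), (16, 5), (17, 16)] -> pick v1 -> 34
Read results in order: ['38', '34', '46', '34', '46', '14', '5', '14', '18', '34']
NONE count = 0

Answer: 0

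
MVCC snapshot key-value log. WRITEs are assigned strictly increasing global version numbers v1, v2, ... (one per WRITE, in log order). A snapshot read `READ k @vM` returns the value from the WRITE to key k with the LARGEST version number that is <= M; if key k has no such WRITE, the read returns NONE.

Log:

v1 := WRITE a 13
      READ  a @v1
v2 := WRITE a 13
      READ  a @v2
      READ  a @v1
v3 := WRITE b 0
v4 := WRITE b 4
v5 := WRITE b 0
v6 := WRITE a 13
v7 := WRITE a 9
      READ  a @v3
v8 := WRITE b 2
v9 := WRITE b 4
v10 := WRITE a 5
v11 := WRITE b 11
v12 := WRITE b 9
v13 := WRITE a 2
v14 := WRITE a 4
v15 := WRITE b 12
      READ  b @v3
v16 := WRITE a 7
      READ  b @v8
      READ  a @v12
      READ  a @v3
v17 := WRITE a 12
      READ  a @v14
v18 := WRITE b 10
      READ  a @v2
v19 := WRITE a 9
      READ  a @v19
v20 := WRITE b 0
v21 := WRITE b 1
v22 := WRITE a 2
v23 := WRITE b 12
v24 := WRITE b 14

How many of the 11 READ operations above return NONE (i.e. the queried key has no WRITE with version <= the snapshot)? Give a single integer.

v1: WRITE a=13  (a history now [(1, 13)])
READ a @v1: history=[(1, 13)] -> pick v1 -> 13
v2: WRITE a=13  (a history now [(1, 13), (2, 13)])
READ a @v2: history=[(1, 13), (2, 13)] -> pick v2 -> 13
READ a @v1: history=[(1, 13), (2, 13)] -> pick v1 -> 13
v3: WRITE b=0  (b history now [(3, 0)])
v4: WRITE b=4  (b history now [(3, 0), (4, 4)])
v5: WRITE b=0  (b history now [(3, 0), (4, 4), (5, 0)])
v6: WRITE a=13  (a history now [(1, 13), (2, 13), (6, 13)])
v7: WRITE a=9  (a history now [(1, 13), (2, 13), (6, 13), (7, 9)])
READ a @v3: history=[(1, 13), (2, 13), (6, 13), (7, 9)] -> pick v2 -> 13
v8: WRITE b=2  (b history now [(3, 0), (4, 4), (5, 0), (8, 2)])
v9: WRITE b=4  (b history now [(3, 0), (4, 4), (5, 0), (8, 2), (9, 4)])
v10: WRITE a=5  (a history now [(1, 13), (2, 13), (6, 13), (7, 9), (10, 5)])
v11: WRITE b=11  (b history now [(3, 0), (4, 4), (5, 0), (8, 2), (9, 4), (11, 11)])
v12: WRITE b=9  (b history now [(3, 0), (4, 4), (5, 0), (8, 2), (9, 4), (11, 11), (12, 9)])
v13: WRITE a=2  (a history now [(1, 13), (2, 13), (6, 13), (7, 9), (10, 5), (13, 2)])
v14: WRITE a=4  (a history now [(1, 13), (2, 13), (6, 13), (7, 9), (10, 5), (13, 2), (14, 4)])
v15: WRITE b=12  (b history now [(3, 0), (4, 4), (5, 0), (8, 2), (9, 4), (11, 11), (12, 9), (15, 12)])
READ b @v3: history=[(3, 0), (4, 4), (5, 0), (8, 2), (9, 4), (11, 11), (12, 9), (15, 12)] -> pick v3 -> 0
v16: WRITE a=7  (a history now [(1, 13), (2, 13), (6, 13), (7, 9), (10, 5), (13, 2), (14, 4), (16, 7)])
READ b @v8: history=[(3, 0), (4, 4), (5, 0), (8, 2), (9, 4), (11, 11), (12, 9), (15, 12)] -> pick v8 -> 2
READ a @v12: history=[(1, 13), (2, 13), (6, 13), (7, 9), (10, 5), (13, 2), (14, 4), (16, 7)] -> pick v10 -> 5
READ a @v3: history=[(1, 13), (2, 13), (6, 13), (7, 9), (10, 5), (13, 2), (14, 4), (16, 7)] -> pick v2 -> 13
v17: WRITE a=12  (a history now [(1, 13), (2, 13), (6, 13), (7, 9), (10, 5), (13, 2), (14, 4), (16, 7), (17, 12)])
READ a @v14: history=[(1, 13), (2, 13), (6, 13), (7, 9), (10, 5), (13, 2), (14, 4), (16, 7), (17, 12)] -> pick v14 -> 4
v18: WRITE b=10  (b history now [(3, 0), (4, 4), (5, 0), (8, 2), (9, 4), (11, 11), (12, 9), (15, 12), (18, 10)])
READ a @v2: history=[(1, 13), (2, 13), (6, 13), (7, 9), (10, 5), (13, 2), (14, 4), (16, 7), (17, 12)] -> pick v2 -> 13
v19: WRITE a=9  (a history now [(1, 13), (2, 13), (6, 13), (7, 9), (10, 5), (13, 2), (14, 4), (16, 7), (17, 12), (19, 9)])
READ a @v19: history=[(1, 13), (2, 13), (6, 13), (7, 9), (10, 5), (13, 2), (14, 4), (16, 7), (17, 12), (19, 9)] -> pick v19 -> 9
v20: WRITE b=0  (b history now [(3, 0), (4, 4), (5, 0), (8, 2), (9, 4), (11, 11), (12, 9), (15, 12), (18, 10), (20, 0)])
v21: WRITE b=1  (b history now [(3, 0), (4, 4), (5, 0), (8, 2), (9, 4), (11, 11), (12, 9), (15, 12), (18, 10), (20, 0), (21, 1)])
v22: WRITE a=2  (a history now [(1, 13), (2, 13), (6, 13), (7, 9), (10, 5), (13, 2), (14, 4), (16, 7), (17, 12), (19, 9), (22, 2)])
v23: WRITE b=12  (b history now [(3, 0), (4, 4), (5, 0), (8, 2), (9, 4), (11, 11), (12, 9), (15, 12), (18, 10), (20, 0), (21, 1), (23, 12)])
v24: WRITE b=14  (b history now [(3, 0), (4, 4), (5, 0), (8, 2), (9, 4), (11, 11), (12, 9), (15, 12), (18, 10), (20, 0), (21, 1), (23, 12), (24, 14)])
Read results in order: ['13', '13', '13', '13', '0', '2', '5', '13', '4', '13', '9']
NONE count = 0

Answer: 0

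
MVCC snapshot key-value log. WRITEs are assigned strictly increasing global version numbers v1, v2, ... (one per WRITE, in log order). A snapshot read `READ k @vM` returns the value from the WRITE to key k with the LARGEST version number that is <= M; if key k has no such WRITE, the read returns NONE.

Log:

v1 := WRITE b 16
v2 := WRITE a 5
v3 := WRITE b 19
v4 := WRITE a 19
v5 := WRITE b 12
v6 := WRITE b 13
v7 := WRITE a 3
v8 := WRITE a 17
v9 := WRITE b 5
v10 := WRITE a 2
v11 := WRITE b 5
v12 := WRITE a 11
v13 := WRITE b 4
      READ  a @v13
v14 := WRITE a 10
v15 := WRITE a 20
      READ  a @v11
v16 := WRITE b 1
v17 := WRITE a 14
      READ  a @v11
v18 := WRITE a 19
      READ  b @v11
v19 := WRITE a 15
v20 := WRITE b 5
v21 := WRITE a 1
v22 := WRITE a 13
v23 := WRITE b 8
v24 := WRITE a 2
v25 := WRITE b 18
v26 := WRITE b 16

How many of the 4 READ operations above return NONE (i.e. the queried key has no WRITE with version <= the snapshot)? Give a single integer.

Answer: 0

Derivation:
v1: WRITE b=16  (b history now [(1, 16)])
v2: WRITE a=5  (a history now [(2, 5)])
v3: WRITE b=19  (b history now [(1, 16), (3, 19)])
v4: WRITE a=19  (a history now [(2, 5), (4, 19)])
v5: WRITE b=12  (b history now [(1, 16), (3, 19), (5, 12)])
v6: WRITE b=13  (b history now [(1, 16), (3, 19), (5, 12), (6, 13)])
v7: WRITE a=3  (a history now [(2, 5), (4, 19), (7, 3)])
v8: WRITE a=17  (a history now [(2, 5), (4, 19), (7, 3), (8, 17)])
v9: WRITE b=5  (b history now [(1, 16), (3, 19), (5, 12), (6, 13), (9, 5)])
v10: WRITE a=2  (a history now [(2, 5), (4, 19), (7, 3), (8, 17), (10, 2)])
v11: WRITE b=5  (b history now [(1, 16), (3, 19), (5, 12), (6, 13), (9, 5), (11, 5)])
v12: WRITE a=11  (a history now [(2, 5), (4, 19), (7, 3), (8, 17), (10, 2), (12, 11)])
v13: WRITE b=4  (b history now [(1, 16), (3, 19), (5, 12), (6, 13), (9, 5), (11, 5), (13, 4)])
READ a @v13: history=[(2, 5), (4, 19), (7, 3), (8, 17), (10, 2), (12, 11)] -> pick v12 -> 11
v14: WRITE a=10  (a history now [(2, 5), (4, 19), (7, 3), (8, 17), (10, 2), (12, 11), (14, 10)])
v15: WRITE a=20  (a history now [(2, 5), (4, 19), (7, 3), (8, 17), (10, 2), (12, 11), (14, 10), (15, 20)])
READ a @v11: history=[(2, 5), (4, 19), (7, 3), (8, 17), (10, 2), (12, 11), (14, 10), (15, 20)] -> pick v10 -> 2
v16: WRITE b=1  (b history now [(1, 16), (3, 19), (5, 12), (6, 13), (9, 5), (11, 5), (13, 4), (16, 1)])
v17: WRITE a=14  (a history now [(2, 5), (4, 19), (7, 3), (8, 17), (10, 2), (12, 11), (14, 10), (15, 20), (17, 14)])
READ a @v11: history=[(2, 5), (4, 19), (7, 3), (8, 17), (10, 2), (12, 11), (14, 10), (15, 20), (17, 14)] -> pick v10 -> 2
v18: WRITE a=19  (a history now [(2, 5), (4, 19), (7, 3), (8, 17), (10, 2), (12, 11), (14, 10), (15, 20), (17, 14), (18, 19)])
READ b @v11: history=[(1, 16), (3, 19), (5, 12), (6, 13), (9, 5), (11, 5), (13, 4), (16, 1)] -> pick v11 -> 5
v19: WRITE a=15  (a history now [(2, 5), (4, 19), (7, 3), (8, 17), (10, 2), (12, 11), (14, 10), (15, 20), (17, 14), (18, 19), (19, 15)])
v20: WRITE b=5  (b history now [(1, 16), (3, 19), (5, 12), (6, 13), (9, 5), (11, 5), (13, 4), (16, 1), (20, 5)])
v21: WRITE a=1  (a history now [(2, 5), (4, 19), (7, 3), (8, 17), (10, 2), (12, 11), (14, 10), (15, 20), (17, 14), (18, 19), (19, 15), (21, 1)])
v22: WRITE a=13  (a history now [(2, 5), (4, 19), (7, 3), (8, 17), (10, 2), (12, 11), (14, 10), (15, 20), (17, 14), (18, 19), (19, 15), (21, 1), (22, 13)])
v23: WRITE b=8  (b history now [(1, 16), (3, 19), (5, 12), (6, 13), (9, 5), (11, 5), (13, 4), (16, 1), (20, 5), (23, 8)])
v24: WRITE a=2  (a history now [(2, 5), (4, 19), (7, 3), (8, 17), (10, 2), (12, 11), (14, 10), (15, 20), (17, 14), (18, 19), (19, 15), (21, 1), (22, 13), (24, 2)])
v25: WRITE b=18  (b history now [(1, 16), (3, 19), (5, 12), (6, 13), (9, 5), (11, 5), (13, 4), (16, 1), (20, 5), (23, 8), (25, 18)])
v26: WRITE b=16  (b history now [(1, 16), (3, 19), (5, 12), (6, 13), (9, 5), (11, 5), (13, 4), (16, 1), (20, 5), (23, 8), (25, 18), (26, 16)])
Read results in order: ['11', '2', '2', '5']
NONE count = 0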